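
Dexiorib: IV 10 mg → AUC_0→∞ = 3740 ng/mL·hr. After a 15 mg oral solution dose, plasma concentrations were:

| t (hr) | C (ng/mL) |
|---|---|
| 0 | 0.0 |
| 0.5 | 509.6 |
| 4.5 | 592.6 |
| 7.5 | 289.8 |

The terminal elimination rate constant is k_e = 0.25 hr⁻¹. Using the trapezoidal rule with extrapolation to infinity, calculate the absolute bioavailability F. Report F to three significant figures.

F = 0.858

Trapezoidal AUC_0→7.5 (oral solution):
  [0→0.5]: (0.0+509.6)/2 × 0.5 = 127.4
  [0.5→4.5]: (509.6+592.6)/2 × 4 = 2204.4
  [4.5→7.5]: (592.6+289.8)/2 × 3 = 1323.6
  Sum = 3655.4 ng/mL·hr
Tail: C_last/k_e = 289.8/0.25 = 1159.200
AUC_0→∞ (oral solution) = 3655.4 + 1159.200 = 4814.6 ng/mL·hr
F = (AUC_ev/D_ev)/(AUC_iv/D_iv) = (4814.6/15)/(3740/10) = 320.973/374 = 0.8582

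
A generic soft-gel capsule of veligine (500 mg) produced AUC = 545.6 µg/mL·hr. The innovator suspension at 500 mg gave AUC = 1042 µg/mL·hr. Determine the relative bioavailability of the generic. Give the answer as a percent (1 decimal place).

F_rel = (AUC_test/D_test) / (AUC_ref/D_ref)
      = (545.6/500) / (1042/500)
      = 1.0912 / 2.084 = 0.5236 = 52.36%

F_rel = 52.4%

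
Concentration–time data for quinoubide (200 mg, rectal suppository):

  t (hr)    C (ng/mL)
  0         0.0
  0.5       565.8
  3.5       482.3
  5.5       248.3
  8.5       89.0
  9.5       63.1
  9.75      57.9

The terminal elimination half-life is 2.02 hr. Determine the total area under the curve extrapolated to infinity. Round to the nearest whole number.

Trapezoidal AUC_0→9.75:
  [0→0.5]: (0.0+565.8)/2 × 0.5 = 141.45
  [0.5→3.5]: (565.8+482.3)/2 × 3 = 1572.15
  [3.5→5.5]: (482.3+248.3)/2 × 2 = 730.6
  [5.5→8.5]: (248.3+89.0)/2 × 3 = 505.95
  [8.5→9.5]: (89.0+63.1)/2 × 1 = 76.05
  [9.5→9.75]: (63.1+57.9)/2 × 0.25 = 15.125
  Sum = 3041.325 ng/mL·hr
k_e = ln2 / t½ = 0.693147 / 2.02 = 0.3431 hr^-1
Extrapolated tail: C_last / k_e = 57.9 / 0.3431 = 168.755
AUC_0→∞ = 3041.325 + 168.755 = 3210.08 ng/mL·hr

AUC = 3210 ng/mL·hr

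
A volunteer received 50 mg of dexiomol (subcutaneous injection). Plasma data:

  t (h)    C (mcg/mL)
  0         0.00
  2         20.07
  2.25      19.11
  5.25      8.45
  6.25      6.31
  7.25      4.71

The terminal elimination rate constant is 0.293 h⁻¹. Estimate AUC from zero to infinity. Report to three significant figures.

Trapezoidal AUC_0→7.25:
  [0→2]: (0.00+20.07)/2 × 2 = 20.07
  [2→2.25]: (20.07+19.11)/2 × 0.25 = 4.8975
  [2.25→5.25]: (19.11+8.45)/2 × 3 = 41.34
  [5.25→6.25]: (8.45+6.31)/2 × 1 = 7.38
  [6.25→7.25]: (6.31+4.71)/2 × 1 = 5.51
  Sum = 79.1975 mcg/mL·h
Extrapolated tail: C_last / k_e = 4.71 / 0.293 = 16.075
AUC_0→∞ = 79.1975 + 16.075 = 95.2725 mcg/mL·h

AUC = 95.3 mcg/mL·h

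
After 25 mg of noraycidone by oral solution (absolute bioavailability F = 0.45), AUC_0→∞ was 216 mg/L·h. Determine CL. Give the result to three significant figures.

CL = 0.0521 L/h

CL = F × Dose / AUC_0→∞
   = 0.45 × 25 / 216 = 0.0520833 L/h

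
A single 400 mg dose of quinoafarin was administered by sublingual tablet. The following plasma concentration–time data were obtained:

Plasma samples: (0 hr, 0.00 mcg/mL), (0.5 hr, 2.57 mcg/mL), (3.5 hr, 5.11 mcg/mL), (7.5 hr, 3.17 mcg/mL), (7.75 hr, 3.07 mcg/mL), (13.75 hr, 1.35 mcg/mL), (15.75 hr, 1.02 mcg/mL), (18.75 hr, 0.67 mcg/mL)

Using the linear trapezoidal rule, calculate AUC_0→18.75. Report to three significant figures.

AUC = 47.7 mcg/mL·hr

Trapezoidal AUC_0→18.75:
  [0→0.5]: (0.00+2.57)/2 × 0.5 = 0.6425
  [0.5→3.5]: (2.57+5.11)/2 × 3 = 11.52
  [3.5→7.5]: (5.11+3.17)/2 × 4 = 16.56
  [7.5→7.75]: (3.17+3.07)/2 × 0.25 = 0.78
  [7.75→13.75]: (3.07+1.35)/2 × 6 = 13.26
  [13.75→15.75]: (1.35+1.02)/2 × 2 = 2.37
  [15.75→18.75]: (1.02+0.67)/2 × 3 = 2.535
  Sum = 47.6675 mcg/mL·hr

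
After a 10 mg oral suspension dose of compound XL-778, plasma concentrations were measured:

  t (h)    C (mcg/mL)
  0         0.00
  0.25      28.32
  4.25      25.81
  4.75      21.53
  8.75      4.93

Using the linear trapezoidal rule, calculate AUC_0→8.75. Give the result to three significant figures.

Trapezoidal AUC_0→8.75:
  [0→0.25]: (0.00+28.32)/2 × 0.25 = 3.54
  [0.25→4.25]: (28.32+25.81)/2 × 4 = 108.26
  [4.25→4.75]: (25.81+21.53)/2 × 0.5 = 11.835
  [4.75→8.75]: (21.53+4.93)/2 × 4 = 52.92
  Sum = 176.555 mcg/mL·h

AUC = 177 mcg/mL·h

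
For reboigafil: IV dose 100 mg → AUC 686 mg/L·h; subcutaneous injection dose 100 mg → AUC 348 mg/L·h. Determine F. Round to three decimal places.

F = 0.507

F = (AUC_ev / D_ev) / (AUC_iv / D_iv)
  = (348/100) / (686/100)
  = 3.48 / 6.86 = 0.5073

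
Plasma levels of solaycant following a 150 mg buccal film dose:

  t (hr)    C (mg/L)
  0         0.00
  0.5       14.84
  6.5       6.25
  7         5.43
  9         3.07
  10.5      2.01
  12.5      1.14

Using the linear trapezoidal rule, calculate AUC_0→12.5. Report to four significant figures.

AUC = 85.36 mg/L·hr

Trapezoidal AUC_0→12.5:
  [0→0.5]: (0.00+14.84)/2 × 0.5 = 3.71
  [0.5→6.5]: (14.84+6.25)/2 × 6 = 63.27
  [6.5→7]: (6.25+5.43)/2 × 0.5 = 2.92
  [7→9]: (5.43+3.07)/2 × 2 = 8.5
  [9→10.5]: (3.07+2.01)/2 × 1.5 = 3.81
  [10.5→12.5]: (2.01+1.14)/2 × 2 = 3.15
  Sum = 85.36 mg/L·hr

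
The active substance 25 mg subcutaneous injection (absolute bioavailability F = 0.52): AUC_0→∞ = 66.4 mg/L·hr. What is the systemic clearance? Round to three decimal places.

CL = 0.196 L/hr

CL = F × Dose / AUC_0→∞
   = 0.52 × 25 / 66.4 = 0.195783 L/hr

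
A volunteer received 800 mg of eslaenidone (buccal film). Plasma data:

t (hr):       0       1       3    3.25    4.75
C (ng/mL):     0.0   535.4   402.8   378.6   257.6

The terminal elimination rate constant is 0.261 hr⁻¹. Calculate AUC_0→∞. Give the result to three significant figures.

Trapezoidal AUC_0→4.75:
  [0→1]: (0.0+535.4)/2 × 1 = 267.7
  [1→3]: (535.4+402.8)/2 × 2 = 938.2
  [3→3.25]: (402.8+378.6)/2 × 0.25 = 97.675
  [3.25→4.75]: (378.6+257.6)/2 × 1.5 = 477.15
  Sum = 1780.725 ng/mL·hr
Extrapolated tail: C_last / k_e = 257.6 / 0.261 = 986.973
AUC_0→∞ = 1780.725 + 986.973 = 2767.698 ng/mL·hr

AUC = 2770 ng/mL·hr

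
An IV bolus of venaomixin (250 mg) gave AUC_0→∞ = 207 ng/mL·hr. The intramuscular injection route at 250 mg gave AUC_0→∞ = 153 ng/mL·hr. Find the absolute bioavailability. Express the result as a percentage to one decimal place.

F = 73.9%

F = (AUC_ev / D_ev) / (AUC_iv / D_iv)
  = (153/250) / (207/250)
  = 0.612 / 0.828 = 0.7391
  = 73.91%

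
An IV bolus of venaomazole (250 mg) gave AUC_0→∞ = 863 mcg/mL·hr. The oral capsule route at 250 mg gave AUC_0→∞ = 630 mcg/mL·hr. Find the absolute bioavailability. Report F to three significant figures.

F = 0.730

F = (AUC_ev / D_ev) / (AUC_iv / D_iv)
  = (630/250) / (863/250)
  = 2.52 / 3.452 = 0.7300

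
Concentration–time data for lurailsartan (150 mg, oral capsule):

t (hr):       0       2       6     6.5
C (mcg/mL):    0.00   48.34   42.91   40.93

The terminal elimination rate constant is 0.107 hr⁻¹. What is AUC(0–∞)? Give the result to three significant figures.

AUC = 634 mcg/mL·hr

Trapezoidal AUC_0→6.5:
  [0→2]: (0.00+48.34)/2 × 2 = 48.34
  [2→6]: (48.34+42.91)/2 × 4 = 182.5
  [6→6.5]: (42.91+40.93)/2 × 0.5 = 20.96
  Sum = 251.8 mcg/mL·hr
Extrapolated tail: C_last / k_e = 40.93 / 0.107 = 382.523
AUC_0→∞ = 251.8 + 382.523 = 634.323 mcg/mL·hr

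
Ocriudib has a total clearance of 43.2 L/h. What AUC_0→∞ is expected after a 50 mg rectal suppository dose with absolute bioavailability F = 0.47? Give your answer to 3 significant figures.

AUC_0→∞ = F × Dose / CL
        = 0.47 × 50 / 43.2 = 0.543981 mg/L·h

AUC = 0.544 mg/L·h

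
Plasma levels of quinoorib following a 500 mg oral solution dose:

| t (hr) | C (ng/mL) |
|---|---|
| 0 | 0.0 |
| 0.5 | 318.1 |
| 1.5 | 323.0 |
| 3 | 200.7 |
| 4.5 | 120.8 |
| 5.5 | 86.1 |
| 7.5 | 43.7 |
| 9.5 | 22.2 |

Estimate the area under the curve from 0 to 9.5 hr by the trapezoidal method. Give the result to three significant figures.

Trapezoidal AUC_0→9.5:
  [0→0.5]: (0.0+318.1)/2 × 0.5 = 79.525
  [0.5→1.5]: (318.1+323.0)/2 × 1 = 320.55
  [1.5→3]: (323.0+200.7)/2 × 1.5 = 392.775
  [3→4.5]: (200.7+120.8)/2 × 1.5 = 241.125
  [4.5→5.5]: (120.8+86.1)/2 × 1 = 103.45
  [5.5→7.5]: (86.1+43.7)/2 × 2 = 129.8
  [7.5→9.5]: (43.7+22.2)/2 × 2 = 65.9
  Sum = 1333.125 ng/mL·hr

AUC = 1330 ng/mL·hr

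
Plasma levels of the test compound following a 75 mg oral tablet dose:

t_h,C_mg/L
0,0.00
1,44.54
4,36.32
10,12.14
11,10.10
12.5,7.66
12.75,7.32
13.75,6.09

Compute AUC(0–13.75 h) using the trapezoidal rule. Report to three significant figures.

Trapezoidal AUC_0→13.75:
  [0→1]: (0.00+44.54)/2 × 1 = 22.27
  [1→4]: (44.54+36.32)/2 × 3 = 121.29
  [4→10]: (36.32+12.14)/2 × 6 = 145.38
  [10→11]: (12.14+10.10)/2 × 1 = 11.12
  [11→12.5]: (10.10+7.66)/2 × 1.5 = 13.32
  [12.5→12.75]: (7.66+7.32)/2 × 0.25 = 1.8725
  [12.75→13.75]: (7.32+6.09)/2 × 1 = 6.705
  Sum = 321.9575 mg/L·h

AUC = 322 mg/L·h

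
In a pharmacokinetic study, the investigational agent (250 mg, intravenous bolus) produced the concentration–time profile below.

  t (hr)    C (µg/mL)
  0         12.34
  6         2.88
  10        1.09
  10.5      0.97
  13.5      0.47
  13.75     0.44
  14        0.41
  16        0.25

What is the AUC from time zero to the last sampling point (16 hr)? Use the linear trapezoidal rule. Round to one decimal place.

AUC = 57.2 µg/mL·hr

Trapezoidal AUC_0→16:
  [0→6]: (12.34+2.88)/2 × 6 = 45.66
  [6→10]: (2.88+1.09)/2 × 4 = 7.94
  [10→10.5]: (1.09+0.97)/2 × 0.5 = 0.515
  [10.5→13.5]: (0.97+0.47)/2 × 3 = 2.16
  [13.5→13.75]: (0.47+0.44)/2 × 0.25 = 0.11375
  [13.75→14]: (0.44+0.41)/2 × 0.25 = 0.10625
  [14→16]: (0.41+0.25)/2 × 2 = 0.66
  Sum = 57.155 µg/mL·hr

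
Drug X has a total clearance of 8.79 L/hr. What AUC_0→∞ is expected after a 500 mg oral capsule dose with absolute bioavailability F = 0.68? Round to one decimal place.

AUC_0→∞ = F × Dose / CL
        = 0.68 × 500 / 8.79 = 38.6803 mg/L·hr

AUC = 38.7 mg/L·hr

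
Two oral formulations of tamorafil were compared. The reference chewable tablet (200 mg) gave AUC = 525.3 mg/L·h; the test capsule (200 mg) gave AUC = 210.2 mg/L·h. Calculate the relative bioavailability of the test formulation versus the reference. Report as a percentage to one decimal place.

F_rel = 40.0%

F_rel = (AUC_test/D_test) / (AUC_ref/D_ref)
      = (210.2/200) / (525.3/200)
      = 1.051 / 2.6265 = 0.4002 = 40.02%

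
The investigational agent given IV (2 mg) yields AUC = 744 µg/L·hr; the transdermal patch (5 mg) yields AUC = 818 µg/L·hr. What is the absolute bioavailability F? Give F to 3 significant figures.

F = 0.440

F = (AUC_ev / D_ev) / (AUC_iv / D_iv)
  = (818/5) / (744/2)
  = 163.6 / 372 = 0.4398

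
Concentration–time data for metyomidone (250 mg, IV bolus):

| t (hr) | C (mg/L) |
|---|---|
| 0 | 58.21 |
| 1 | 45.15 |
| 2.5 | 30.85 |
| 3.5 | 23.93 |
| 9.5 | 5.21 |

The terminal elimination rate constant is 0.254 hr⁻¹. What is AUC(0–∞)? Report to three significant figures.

Trapezoidal AUC_0→9.5:
  [0→1]: (58.21+45.15)/2 × 1 = 51.68
  [1→2.5]: (45.15+30.85)/2 × 1.5 = 57.0
  [2.5→3.5]: (30.85+23.93)/2 × 1 = 27.39
  [3.5→9.5]: (23.93+5.21)/2 × 6 = 87.42
  Sum = 223.49 mg/L·hr
Extrapolated tail: C_last / k_e = 5.21 / 0.254 = 20.512
AUC_0→∞ = 223.49 + 20.512 = 244.002 mg/L·hr

AUC = 244 mg/L·hr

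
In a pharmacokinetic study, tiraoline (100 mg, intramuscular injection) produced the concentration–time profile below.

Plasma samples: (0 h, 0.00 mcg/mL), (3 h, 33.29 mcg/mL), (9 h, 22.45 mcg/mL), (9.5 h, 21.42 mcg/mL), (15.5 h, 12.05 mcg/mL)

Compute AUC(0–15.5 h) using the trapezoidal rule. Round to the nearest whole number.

AUC = 329 mcg/mL·h

Trapezoidal AUC_0→15.5:
  [0→3]: (0.00+33.29)/2 × 3 = 49.935
  [3→9]: (33.29+22.45)/2 × 6 = 167.22
  [9→9.5]: (22.45+21.42)/2 × 0.5 = 10.9675
  [9.5→15.5]: (21.42+12.05)/2 × 6 = 100.41
  Sum = 328.5325 mcg/mL·h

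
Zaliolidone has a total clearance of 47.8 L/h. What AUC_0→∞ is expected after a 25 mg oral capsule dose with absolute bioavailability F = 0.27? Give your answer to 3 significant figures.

AUC_0→∞ = F × Dose / CL
        = 0.27 × 25 / 47.8 = 0.141213 mg/L·h

AUC = 0.141 mg/L·h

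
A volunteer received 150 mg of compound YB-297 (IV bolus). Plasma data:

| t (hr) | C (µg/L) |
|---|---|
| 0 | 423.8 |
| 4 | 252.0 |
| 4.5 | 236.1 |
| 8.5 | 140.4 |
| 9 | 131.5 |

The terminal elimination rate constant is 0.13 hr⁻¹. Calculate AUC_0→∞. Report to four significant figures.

AUC = 3306 µg/L·hr

Trapezoidal AUC_0→9:
  [0→4]: (423.8+252.0)/2 × 4 = 1351.6
  [4→4.5]: (252.0+236.1)/2 × 0.5 = 122.025
  [4.5→8.5]: (236.1+140.4)/2 × 4 = 753.0
  [8.5→9]: (140.4+131.5)/2 × 0.5 = 67.975
  Sum = 2294.6 µg/L·hr
Extrapolated tail: C_last / k_e = 131.5 / 0.13 = 1011.538
AUC_0→∞ = 2294.6 + 1011.538 = 3306.138 µg/L·hr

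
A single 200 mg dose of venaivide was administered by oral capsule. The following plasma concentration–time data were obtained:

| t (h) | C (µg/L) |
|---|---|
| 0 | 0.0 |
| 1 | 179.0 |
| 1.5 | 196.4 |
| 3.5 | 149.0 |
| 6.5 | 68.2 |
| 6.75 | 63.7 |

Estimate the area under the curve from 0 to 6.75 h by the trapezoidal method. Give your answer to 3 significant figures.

Trapezoidal AUC_0→6.75:
  [0→1]: (0.0+179.0)/2 × 1 = 89.5
  [1→1.5]: (179.0+196.4)/2 × 0.5 = 93.85
  [1.5→3.5]: (196.4+149.0)/2 × 2 = 345.4
  [3.5→6.5]: (149.0+68.2)/2 × 3 = 325.8
  [6.5→6.75]: (68.2+63.7)/2 × 0.25 = 16.4875
  Sum = 871.0375 µg/L·h

AUC = 871 µg/L·h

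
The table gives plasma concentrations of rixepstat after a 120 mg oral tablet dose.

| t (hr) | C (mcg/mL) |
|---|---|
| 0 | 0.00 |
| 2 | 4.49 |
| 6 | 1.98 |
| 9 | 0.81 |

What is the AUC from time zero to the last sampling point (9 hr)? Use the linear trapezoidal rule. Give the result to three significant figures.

AUC = 21.6 mcg/mL·hr

Trapezoidal AUC_0→9:
  [0→2]: (0.00+4.49)/2 × 2 = 4.49
  [2→6]: (4.49+1.98)/2 × 4 = 12.94
  [6→9]: (1.98+0.81)/2 × 3 = 4.185
  Sum = 21.615 mcg/mL·hr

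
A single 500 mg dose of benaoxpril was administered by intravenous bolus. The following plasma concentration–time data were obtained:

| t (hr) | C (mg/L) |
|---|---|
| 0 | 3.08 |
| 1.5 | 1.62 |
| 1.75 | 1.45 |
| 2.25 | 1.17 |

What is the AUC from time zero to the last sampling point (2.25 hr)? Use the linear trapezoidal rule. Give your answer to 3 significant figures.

AUC = 4.56 mg/L·hr

Trapezoidal AUC_0→2.25:
  [0→1.5]: (3.08+1.62)/2 × 1.5 = 3.525
  [1.5→1.75]: (1.62+1.45)/2 × 0.25 = 0.38375
  [1.75→2.25]: (1.45+1.17)/2 × 0.5 = 0.655
  Sum = 4.56375 mg/L·hr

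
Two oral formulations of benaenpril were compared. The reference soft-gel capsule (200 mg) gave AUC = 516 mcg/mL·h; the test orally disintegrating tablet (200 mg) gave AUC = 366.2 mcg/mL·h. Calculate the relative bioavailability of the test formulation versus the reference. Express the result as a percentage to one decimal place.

F_rel = 71.0%

F_rel = (AUC_test/D_test) / (AUC_ref/D_ref)
      = (366.2/200) / (516/200)
      = 1.831 / 2.58 = 0.7097 = 70.97%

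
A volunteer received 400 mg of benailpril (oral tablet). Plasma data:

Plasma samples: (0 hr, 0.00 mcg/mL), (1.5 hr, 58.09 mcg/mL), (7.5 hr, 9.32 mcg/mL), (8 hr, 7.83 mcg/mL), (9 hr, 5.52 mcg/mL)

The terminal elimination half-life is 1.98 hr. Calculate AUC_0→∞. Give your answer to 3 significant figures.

Trapezoidal AUC_0→9:
  [0→1.5]: (0.00+58.09)/2 × 1.5 = 43.5675
  [1.5→7.5]: (58.09+9.32)/2 × 6 = 202.23
  [7.5→8]: (9.32+7.83)/2 × 0.5 = 4.2875
  [8→9]: (7.83+5.52)/2 × 1 = 6.675
  Sum = 256.76 mcg/mL·hr
k_e = ln2 / t½ = 0.693147 / 1.98 = 0.3501 hr^-1
Extrapolated tail: C_last / k_e = 5.52 / 0.3501 = 15.767
AUC_0→∞ = 256.76 + 15.767 = 272.527 mcg/mL·hr

AUC = 273 mcg/mL·hr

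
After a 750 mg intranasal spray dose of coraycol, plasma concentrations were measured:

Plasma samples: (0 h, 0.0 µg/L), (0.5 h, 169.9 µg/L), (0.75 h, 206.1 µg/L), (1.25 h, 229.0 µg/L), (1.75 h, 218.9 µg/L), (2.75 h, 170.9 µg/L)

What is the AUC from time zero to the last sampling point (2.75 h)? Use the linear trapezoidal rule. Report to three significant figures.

AUC = 505 µg/L·h

Trapezoidal AUC_0→2.75:
  [0→0.5]: (0.0+169.9)/2 × 0.5 = 42.475
  [0.5→0.75]: (169.9+206.1)/2 × 0.25 = 47.0
  [0.75→1.25]: (206.1+229.0)/2 × 0.5 = 108.775
  [1.25→1.75]: (229.0+218.9)/2 × 0.5 = 111.975
  [1.75→2.75]: (218.9+170.9)/2 × 1 = 194.9
  Sum = 505.125 µg/L·h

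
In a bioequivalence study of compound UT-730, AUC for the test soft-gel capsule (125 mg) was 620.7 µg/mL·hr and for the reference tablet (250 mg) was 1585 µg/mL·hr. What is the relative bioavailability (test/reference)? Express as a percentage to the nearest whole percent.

F_rel = (AUC_test/D_test) / (AUC_ref/D_ref)
      = (620.7/125) / (1585/250)
      = 4.9656 / 6.34 = 0.7832 = 78.32%

F_rel = 78%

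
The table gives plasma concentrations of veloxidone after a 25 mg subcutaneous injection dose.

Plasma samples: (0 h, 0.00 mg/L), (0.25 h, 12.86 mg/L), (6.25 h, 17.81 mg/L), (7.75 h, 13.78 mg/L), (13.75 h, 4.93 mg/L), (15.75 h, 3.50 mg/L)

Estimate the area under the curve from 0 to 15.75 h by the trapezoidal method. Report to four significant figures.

Trapezoidal AUC_0→15.75:
  [0→0.25]: (0.00+12.86)/2 × 0.25 = 1.6075
  [0.25→6.25]: (12.86+17.81)/2 × 6 = 92.01
  [6.25→7.75]: (17.81+13.78)/2 × 1.5 = 23.6925
  [7.75→13.75]: (13.78+4.93)/2 × 6 = 56.13
  [13.75→15.75]: (4.93+3.50)/2 × 2 = 8.43
  Sum = 181.87 mg/L·h

AUC = 181.9 mg/L·h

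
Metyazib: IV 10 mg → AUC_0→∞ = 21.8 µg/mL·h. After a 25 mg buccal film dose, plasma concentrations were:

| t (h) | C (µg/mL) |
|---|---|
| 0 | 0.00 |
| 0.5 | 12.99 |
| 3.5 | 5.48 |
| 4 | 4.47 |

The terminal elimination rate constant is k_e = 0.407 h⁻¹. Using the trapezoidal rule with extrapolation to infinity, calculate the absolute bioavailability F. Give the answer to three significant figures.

F = 0.815

Trapezoidal AUC_0→4 (buccal film):
  [0→0.5]: (0.00+12.99)/2 × 0.5 = 3.2475
  [0.5→3.5]: (12.99+5.48)/2 × 3 = 27.705
  [3.5→4]: (5.48+4.47)/2 × 0.5 = 2.4875
  Sum = 33.44 µg/mL·h
Tail: C_last/k_e = 4.47/0.407 = 10.983
AUC_0→∞ (buccal film) = 33.44 + 10.983 = 44.423 µg/mL·h
F = (AUC_ev/D_ev)/(AUC_iv/D_iv) = (44.423/25)/(21.8/10) = 1.77692/2.18 = 0.8151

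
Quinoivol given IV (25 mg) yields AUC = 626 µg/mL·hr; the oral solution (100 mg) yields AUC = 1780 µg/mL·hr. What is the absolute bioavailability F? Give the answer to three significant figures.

F = 0.711

F = (AUC_ev / D_ev) / (AUC_iv / D_iv)
  = (1780/100) / (626/25)
  = 17.8 / 25.04 = 0.7109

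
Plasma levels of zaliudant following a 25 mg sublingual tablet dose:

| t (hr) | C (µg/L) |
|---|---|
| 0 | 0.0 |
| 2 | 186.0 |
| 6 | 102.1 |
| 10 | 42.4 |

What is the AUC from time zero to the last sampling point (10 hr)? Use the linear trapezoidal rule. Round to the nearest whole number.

Trapezoidal AUC_0→10:
  [0→2]: (0.0+186.0)/2 × 2 = 186.0
  [2→6]: (186.0+102.1)/2 × 4 = 576.2
  [6→10]: (102.1+42.4)/2 × 4 = 289.0
  Sum = 1051.2 µg/L·hr

AUC = 1051 µg/L·hr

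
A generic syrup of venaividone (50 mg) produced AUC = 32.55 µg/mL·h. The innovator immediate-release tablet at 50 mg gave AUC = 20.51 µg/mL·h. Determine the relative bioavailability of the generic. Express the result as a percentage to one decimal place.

F_rel = (AUC_test/D_test) / (AUC_ref/D_ref)
      = (32.55/50) / (20.51/50)
      = 0.651 / 0.4102 = 1.5870 = 158.70%

F_rel = 158.7%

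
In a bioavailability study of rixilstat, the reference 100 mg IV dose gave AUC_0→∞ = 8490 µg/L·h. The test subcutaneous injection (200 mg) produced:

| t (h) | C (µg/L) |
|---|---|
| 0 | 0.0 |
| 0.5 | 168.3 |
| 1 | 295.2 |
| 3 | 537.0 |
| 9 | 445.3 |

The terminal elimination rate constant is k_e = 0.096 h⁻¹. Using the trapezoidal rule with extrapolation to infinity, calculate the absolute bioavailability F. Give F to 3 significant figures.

F = 0.505

Trapezoidal AUC_0→9 (subcutaneous injection):
  [0→0.5]: (0.0+168.3)/2 × 0.5 = 42.075
  [0.5→1]: (168.3+295.2)/2 × 0.5 = 115.875
  [1→3]: (295.2+537.0)/2 × 2 = 832.2
  [3→9]: (537.0+445.3)/2 × 6 = 2946.9
  Sum = 3937.05 µg/L·h
Tail: C_last/k_e = 445.3/0.096 = 4638.542
AUC_0→∞ (subcutaneous injection) = 3937.05 + 4638.542 = 8575.592 µg/L·h
F = (AUC_ev/D_ev)/(AUC_iv/D_iv) = (8575.592/200)/(8490/100) = 42.87796/84.9 = 0.5050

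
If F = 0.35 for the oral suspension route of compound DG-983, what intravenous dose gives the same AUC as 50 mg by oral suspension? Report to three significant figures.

D_iv = 17.5 mg

Systemic exposure from an extravascular dose = F × D_ev, so the equivalent IV dose is F × D_ev.
D_iv = F × D_ev = 0.35 × 50 = 17.5 mg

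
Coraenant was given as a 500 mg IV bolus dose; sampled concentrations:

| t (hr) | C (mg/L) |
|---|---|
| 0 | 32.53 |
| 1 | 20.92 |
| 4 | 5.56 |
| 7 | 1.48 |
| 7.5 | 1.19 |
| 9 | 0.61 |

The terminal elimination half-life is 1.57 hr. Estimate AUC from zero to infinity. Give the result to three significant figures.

AUC = 80.4 mg/L·hr

Trapezoidal AUC_0→9:
  [0→1]: (32.53+20.92)/2 × 1 = 26.725
  [1→4]: (20.92+5.56)/2 × 3 = 39.72
  [4→7]: (5.56+1.48)/2 × 3 = 10.56
  [7→7.5]: (1.48+1.19)/2 × 0.5 = 0.6675
  [7.5→9]: (1.19+0.61)/2 × 1.5 = 1.35
  Sum = 79.0225 mg/L·hr
k_e = ln2 / t½ = 0.693147 / 1.57 = 0.4415 hr^-1
Extrapolated tail: C_last / k_e = 0.61 / 0.4415 = 1.382
AUC_0→∞ = 79.0225 + 1.382 = 80.4045 mg/L·hr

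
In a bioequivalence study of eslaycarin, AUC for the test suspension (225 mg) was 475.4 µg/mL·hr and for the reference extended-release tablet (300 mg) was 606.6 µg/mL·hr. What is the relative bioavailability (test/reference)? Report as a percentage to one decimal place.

F_rel = 104.5%

F_rel = (AUC_test/D_test) / (AUC_ref/D_ref)
      = (475.4/225) / (606.6/300)
      = 2.11289 / 2.022 = 1.0450 = 104.50%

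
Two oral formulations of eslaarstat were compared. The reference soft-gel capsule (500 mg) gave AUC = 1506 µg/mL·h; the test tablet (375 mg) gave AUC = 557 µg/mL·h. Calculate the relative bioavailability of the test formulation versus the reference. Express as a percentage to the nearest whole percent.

F_rel = (AUC_test/D_test) / (AUC_ref/D_ref)
      = (557/375) / (1506/500)
      = 1.48533 / 3.012 = 0.4931 = 49.31%

F_rel = 49%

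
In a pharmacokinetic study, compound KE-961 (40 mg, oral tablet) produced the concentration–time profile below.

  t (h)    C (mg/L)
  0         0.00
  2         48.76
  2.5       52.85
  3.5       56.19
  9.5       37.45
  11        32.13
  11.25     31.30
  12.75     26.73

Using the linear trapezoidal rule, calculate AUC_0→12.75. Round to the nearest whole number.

AUC = 513 mg/L·h

Trapezoidal AUC_0→12.75:
  [0→2]: (0.00+48.76)/2 × 2 = 48.76
  [2→2.5]: (48.76+52.85)/2 × 0.5 = 25.4025
  [2.5→3.5]: (52.85+56.19)/2 × 1 = 54.52
  [3.5→9.5]: (56.19+37.45)/2 × 6 = 280.92
  [9.5→11]: (37.45+32.13)/2 × 1.5 = 52.185
  [11→11.25]: (32.13+31.30)/2 × 0.25 = 7.92875
  [11.25→12.75]: (31.30+26.73)/2 × 1.5 = 43.5225
  Sum = 513.23875 mg/L·h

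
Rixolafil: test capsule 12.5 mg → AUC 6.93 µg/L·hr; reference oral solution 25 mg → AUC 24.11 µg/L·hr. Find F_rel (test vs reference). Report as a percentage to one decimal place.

F_rel = 57.5%

F_rel = (AUC_test/D_test) / (AUC_ref/D_ref)
      = (6.93/12.5) / (24.11/25)
      = 0.5544 / 0.9644 = 0.5749 = 57.49%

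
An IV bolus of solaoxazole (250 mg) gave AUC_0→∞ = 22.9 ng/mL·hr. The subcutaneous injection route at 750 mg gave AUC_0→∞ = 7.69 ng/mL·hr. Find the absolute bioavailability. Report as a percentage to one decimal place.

F = 11.2%

F = (AUC_ev / D_ev) / (AUC_iv / D_iv)
  = (7.69/750) / (22.9/250)
  = 0.0102533 / 0.0916 = 0.1119
  = 11.19%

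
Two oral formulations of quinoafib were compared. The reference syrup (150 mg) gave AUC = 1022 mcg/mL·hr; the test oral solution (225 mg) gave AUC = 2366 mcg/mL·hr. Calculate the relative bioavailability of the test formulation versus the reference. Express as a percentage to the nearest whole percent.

F_rel = 154%

F_rel = (AUC_test/D_test) / (AUC_ref/D_ref)
      = (2366/225) / (1022/150)
      = 10.5156 / 6.81333 = 1.5434 = 154.34%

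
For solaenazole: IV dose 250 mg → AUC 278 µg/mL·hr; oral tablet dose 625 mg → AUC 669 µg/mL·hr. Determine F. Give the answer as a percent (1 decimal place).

F = 96.3%

F = (AUC_ev / D_ev) / (AUC_iv / D_iv)
  = (669/625) / (278/250)
  = 1.0704 / 1.112 = 0.9626
  = 96.26%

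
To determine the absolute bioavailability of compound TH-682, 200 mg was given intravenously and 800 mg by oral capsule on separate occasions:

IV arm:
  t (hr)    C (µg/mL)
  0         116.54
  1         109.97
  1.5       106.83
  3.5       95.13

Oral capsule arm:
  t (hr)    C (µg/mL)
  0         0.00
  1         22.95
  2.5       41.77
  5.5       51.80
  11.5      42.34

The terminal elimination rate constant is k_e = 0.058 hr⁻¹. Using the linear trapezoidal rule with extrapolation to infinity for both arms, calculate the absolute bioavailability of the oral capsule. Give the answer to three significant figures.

F = 0.151

Trapezoidal AUC_0→3.5 (IV):
  [0→1]: (116.54+109.97)/2 × 1 = 113.255
  [1→1.5]: (109.97+106.83)/2 × 0.5 = 54.2
  [1.5→3.5]: (106.83+95.13)/2 × 2 = 201.96
  Sum = 369.415 µg/mL·hr
IV tail: 95.13/0.058 = 1640.172; AUC_iv,0→∞ = 369.415 + 1640.172 = 2009.587 µg/mL·hr
Trapezoidal AUC_0→11.5 (oral capsule):
  [0→1]: (0.00+22.95)/2 × 1 = 11.475
  [1→2.5]: (22.95+41.77)/2 × 1.5 = 48.54
  [2.5→5.5]: (41.77+51.80)/2 × 3 = 140.355
  [5.5→11.5]: (51.80+42.34)/2 × 6 = 282.42
  Sum = 482.79 µg/mL·hr
oral capsule tail: 42.34/0.058 = 730.000; AUC_ev,0→∞ = 482.79 + 730.000 = 1212.79 µg/mL·hr
F = (AUC_ev/D_ev)/(AUC_iv/D_iv) = (1212.79/800)/(2009.587/200) = 1.5159875/10.047935 = 0.1509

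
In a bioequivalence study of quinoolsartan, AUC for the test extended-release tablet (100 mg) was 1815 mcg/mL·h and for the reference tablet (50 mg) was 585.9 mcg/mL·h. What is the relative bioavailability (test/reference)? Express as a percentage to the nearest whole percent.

F_rel = 155%

F_rel = (AUC_test/D_test) / (AUC_ref/D_ref)
      = (1815/100) / (585.9/50)
      = 18.15 / 11.718 = 1.5489 = 154.89%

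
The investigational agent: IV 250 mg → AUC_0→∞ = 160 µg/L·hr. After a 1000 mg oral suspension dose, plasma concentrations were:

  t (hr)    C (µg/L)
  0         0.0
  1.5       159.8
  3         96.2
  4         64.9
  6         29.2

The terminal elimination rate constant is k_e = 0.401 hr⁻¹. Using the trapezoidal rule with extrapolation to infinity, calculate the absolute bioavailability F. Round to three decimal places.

F = 0.874

Trapezoidal AUC_0→6 (oral suspension):
  [0→1.5]: (0.0+159.8)/2 × 1.5 = 119.85
  [1.5→3]: (159.8+96.2)/2 × 1.5 = 192.0
  [3→4]: (96.2+64.9)/2 × 1 = 80.55
  [4→6]: (64.9+29.2)/2 × 2 = 94.1
  Sum = 486.5 µg/L·hr
Tail: C_last/k_e = 29.2/0.401 = 72.818
AUC_0→∞ (oral suspension) = 486.5 + 72.818 = 559.318 µg/L·hr
F = (AUC_ev/D_ev)/(AUC_iv/D_iv) = (559.318/1000)/(160/250) = 0.559318/0.64 = 0.8739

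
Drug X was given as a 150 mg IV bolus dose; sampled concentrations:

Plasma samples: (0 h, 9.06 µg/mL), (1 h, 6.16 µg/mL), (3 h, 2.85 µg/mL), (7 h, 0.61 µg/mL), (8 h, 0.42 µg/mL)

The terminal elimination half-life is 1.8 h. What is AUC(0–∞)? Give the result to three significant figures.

AUC = 25.1 µg/mL·h

Trapezoidal AUC_0→8:
  [0→1]: (9.06+6.16)/2 × 1 = 7.61
  [1→3]: (6.16+2.85)/2 × 2 = 9.01
  [3→7]: (2.85+0.61)/2 × 4 = 6.92
  [7→8]: (0.61+0.42)/2 × 1 = 0.515
  Sum = 24.055 µg/mL·h
k_e = ln2 / t½ = 0.693147 / 1.8 = 0.3851 h^-1
Extrapolated tail: C_last / k_e = 0.42 / 0.3851 = 1.091
AUC_0→∞ = 24.055 + 1.091 = 25.146 µg/mL·h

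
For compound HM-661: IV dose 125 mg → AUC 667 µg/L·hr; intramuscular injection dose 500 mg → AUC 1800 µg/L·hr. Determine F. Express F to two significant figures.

F = 0.67

F = (AUC_ev / D_ev) / (AUC_iv / D_iv)
  = (1800/500) / (667/125)
  = 3.6 / 5.336 = 0.6747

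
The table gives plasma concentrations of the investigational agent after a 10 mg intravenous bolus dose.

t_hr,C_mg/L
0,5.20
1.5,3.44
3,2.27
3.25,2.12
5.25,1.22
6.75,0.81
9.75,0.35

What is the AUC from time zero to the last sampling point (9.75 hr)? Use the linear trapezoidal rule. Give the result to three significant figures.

AUC = 17.9 mg/L·hr

Trapezoidal AUC_0→9.75:
  [0→1.5]: (5.20+3.44)/2 × 1.5 = 6.48
  [1.5→3]: (3.44+2.27)/2 × 1.5 = 4.2825
  [3→3.25]: (2.27+2.12)/2 × 0.25 = 0.54875
  [3.25→5.25]: (2.12+1.22)/2 × 2 = 3.34
  [5.25→6.75]: (1.22+0.81)/2 × 1.5 = 1.5225
  [6.75→9.75]: (0.81+0.35)/2 × 3 = 1.74
  Sum = 17.91375 mg/L·hr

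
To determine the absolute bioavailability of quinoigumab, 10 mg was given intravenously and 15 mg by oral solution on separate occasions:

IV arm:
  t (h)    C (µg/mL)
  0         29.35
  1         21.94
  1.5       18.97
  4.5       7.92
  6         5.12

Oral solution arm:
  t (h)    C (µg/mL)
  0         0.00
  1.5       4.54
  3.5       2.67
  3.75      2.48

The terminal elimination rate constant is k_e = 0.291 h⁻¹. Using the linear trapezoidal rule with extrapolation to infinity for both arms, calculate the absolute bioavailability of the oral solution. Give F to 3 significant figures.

F = 0.127

Trapezoidal AUC_0→6 (IV):
  [0→1]: (29.35+21.94)/2 × 1 = 25.645
  [1→1.5]: (21.94+18.97)/2 × 0.5 = 10.2275
  [1.5→4.5]: (18.97+7.92)/2 × 3 = 40.335
  [4.5→6]: (7.92+5.12)/2 × 1.5 = 9.78
  Sum = 85.9875 µg/mL·h
IV tail: 5.12/0.291 = 17.595; AUC_iv,0→∞ = 85.9875 + 17.595 = 103.5825 µg/mL·h
Trapezoidal AUC_0→3.75 (oral solution):
  [0→1.5]: (0.00+4.54)/2 × 1.5 = 3.405
  [1.5→3.5]: (4.54+2.67)/2 × 2 = 7.21
  [3.5→3.75]: (2.67+2.48)/2 × 0.25 = 0.64375
  Sum = 11.25875 µg/mL·h
oral solution tail: 2.48/0.291 = 8.522; AUC_ev,0→∞ = 11.25875 + 8.522 = 19.78075 µg/mL·h
F = (AUC_ev/D_ev)/(AUC_iv/D_iv) = (19.78075/15)/(103.5825/10) = 1.31872/10.35825 = 0.1273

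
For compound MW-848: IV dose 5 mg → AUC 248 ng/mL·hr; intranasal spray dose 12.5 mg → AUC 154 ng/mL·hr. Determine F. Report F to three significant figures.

F = (AUC_ev / D_ev) / (AUC_iv / D_iv)
  = (154/12.5) / (248/5)
  = 12.32 / 49.6 = 0.2484

F = 0.248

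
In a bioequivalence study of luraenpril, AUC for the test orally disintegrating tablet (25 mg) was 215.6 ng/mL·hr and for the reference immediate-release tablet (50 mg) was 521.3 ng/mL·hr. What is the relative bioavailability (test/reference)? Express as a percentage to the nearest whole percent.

F_rel = (AUC_test/D_test) / (AUC_ref/D_ref)
      = (215.6/25) / (521.3/50)
      = 8.624 / 10.426 = 0.8272 = 82.72%

F_rel = 83%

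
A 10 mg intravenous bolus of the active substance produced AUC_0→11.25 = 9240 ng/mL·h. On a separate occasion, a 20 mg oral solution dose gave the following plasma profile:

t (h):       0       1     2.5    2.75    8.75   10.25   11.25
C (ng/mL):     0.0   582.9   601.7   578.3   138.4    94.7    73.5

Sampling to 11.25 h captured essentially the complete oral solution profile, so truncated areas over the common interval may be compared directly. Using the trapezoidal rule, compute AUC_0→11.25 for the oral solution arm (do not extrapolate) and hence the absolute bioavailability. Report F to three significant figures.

F = 0.202

Trapezoidal AUC_0→11.25 (oral solution):
  [0→1]: (0.0+582.9)/2 × 1 = 291.45
  [1→2.5]: (582.9+601.7)/2 × 1.5 = 888.45
  [2.5→2.75]: (601.7+578.3)/2 × 0.25 = 147.5
  [2.75→8.75]: (578.3+138.4)/2 × 6 = 2150.1
  [8.75→10.25]: (138.4+94.7)/2 × 1.5 = 174.825
  [10.25→11.25]: (94.7+73.5)/2 × 1 = 84.1
  Sum = 3736.425 ng/mL·h
F = (AUC_ev/D_ev)/(AUC_iv/D_iv) = (3736.425/20)/(9240/10) = 186.82125/924 = 0.2022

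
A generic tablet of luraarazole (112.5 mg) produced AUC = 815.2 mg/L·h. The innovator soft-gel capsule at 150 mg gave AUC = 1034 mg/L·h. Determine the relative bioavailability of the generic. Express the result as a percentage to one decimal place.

F_rel = 105.1%

F_rel = (AUC_test/D_test) / (AUC_ref/D_ref)
      = (815.2/112.5) / (1034/150)
      = 7.24622 / 6.89333 = 1.0512 = 105.12%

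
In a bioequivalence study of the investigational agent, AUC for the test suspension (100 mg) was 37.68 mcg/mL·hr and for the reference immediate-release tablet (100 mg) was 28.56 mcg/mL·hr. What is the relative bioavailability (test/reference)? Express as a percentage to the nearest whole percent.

F_rel = (AUC_test/D_test) / (AUC_ref/D_ref)
      = (37.68/100) / (28.56/100)
      = 0.3768 / 0.2856 = 1.3193 = 131.93%

F_rel = 132%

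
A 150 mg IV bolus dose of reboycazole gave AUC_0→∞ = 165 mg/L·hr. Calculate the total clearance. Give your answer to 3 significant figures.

CL = 0.909 L/hr

CL = Dose_iv / AUC_0→∞
   = 150 / 165 = 0.909091 L/hr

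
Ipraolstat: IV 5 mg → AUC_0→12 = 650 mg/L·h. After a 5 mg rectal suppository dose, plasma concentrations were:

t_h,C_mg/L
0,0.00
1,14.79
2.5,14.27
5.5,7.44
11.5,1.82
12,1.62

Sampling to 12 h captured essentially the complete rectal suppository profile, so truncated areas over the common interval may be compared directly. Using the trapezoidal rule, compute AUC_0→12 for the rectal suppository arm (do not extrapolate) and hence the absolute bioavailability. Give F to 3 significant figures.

F = 0.139

Trapezoidal AUC_0→12 (rectal suppository):
  [0→1]: (0.00+14.79)/2 × 1 = 7.395
  [1→2.5]: (14.79+14.27)/2 × 1.5 = 21.795
  [2.5→5.5]: (14.27+7.44)/2 × 3 = 32.565
  [5.5→11.5]: (7.44+1.82)/2 × 6 = 27.78
  [11.5→12]: (1.82+1.62)/2 × 0.5 = 0.86
  Sum = 90.395 mg/L·h
F = (AUC_ev/D_ev)/(AUC_iv/D_iv) = (90.395/5)/(650/5) = 18.079/130 = 0.1391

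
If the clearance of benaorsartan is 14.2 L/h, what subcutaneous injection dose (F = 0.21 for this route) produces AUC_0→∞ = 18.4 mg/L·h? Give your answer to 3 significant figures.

Dose = 1240 mg

Dose = CL × AUC_0→∞ / F
     = 14.2 × 18.4 / 0.21 = 1244.19 mg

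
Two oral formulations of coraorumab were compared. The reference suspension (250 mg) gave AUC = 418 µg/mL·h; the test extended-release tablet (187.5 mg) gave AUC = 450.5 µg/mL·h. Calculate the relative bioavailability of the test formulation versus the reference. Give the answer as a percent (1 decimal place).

F_rel = (AUC_test/D_test) / (AUC_ref/D_ref)
      = (450.5/187.5) / (418/250)
      = 2.40267 / 1.672 = 1.4370 = 143.70%

F_rel = 143.7%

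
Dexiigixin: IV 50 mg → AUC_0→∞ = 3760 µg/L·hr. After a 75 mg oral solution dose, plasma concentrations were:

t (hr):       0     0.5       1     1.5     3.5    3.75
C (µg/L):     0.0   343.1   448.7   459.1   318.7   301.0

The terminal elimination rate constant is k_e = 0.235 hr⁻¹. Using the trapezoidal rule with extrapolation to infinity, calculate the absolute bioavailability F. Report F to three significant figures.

Trapezoidal AUC_0→3.75 (oral solution):
  [0→0.5]: (0.0+343.1)/2 × 0.5 = 85.775
  [0.5→1]: (343.1+448.7)/2 × 0.5 = 197.95
  [1→1.5]: (448.7+459.1)/2 × 0.5 = 226.95
  [1.5→3.5]: (459.1+318.7)/2 × 2 = 777.8
  [3.5→3.75]: (318.7+301.0)/2 × 0.25 = 77.4625
  Sum = 1365.9375 µg/L·hr
Tail: C_last/k_e = 301.0/0.235 = 1280.851
AUC_0→∞ (oral solution) = 1365.9375 + 1280.851 = 2646.7885 µg/L·hr
F = (AUC_ev/D_ev)/(AUC_iv/D_iv) = (2646.7885/75)/(3760/50) = 35.2905/75.2 = 0.4693

F = 0.469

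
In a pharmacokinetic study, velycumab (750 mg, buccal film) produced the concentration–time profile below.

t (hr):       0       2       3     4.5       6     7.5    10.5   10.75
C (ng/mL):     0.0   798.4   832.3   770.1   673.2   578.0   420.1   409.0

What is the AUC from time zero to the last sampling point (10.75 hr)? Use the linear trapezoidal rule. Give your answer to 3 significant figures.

AUC = 6440 ng/mL·hr

Trapezoidal AUC_0→10.75:
  [0→2]: (0.0+798.4)/2 × 2 = 798.4
  [2→3]: (798.4+832.3)/2 × 1 = 815.35
  [3→4.5]: (832.3+770.1)/2 × 1.5 = 1201.8
  [4.5→6]: (770.1+673.2)/2 × 1.5 = 1082.475
  [6→7.5]: (673.2+578.0)/2 × 1.5 = 938.4
  [7.5→10.5]: (578.0+420.1)/2 × 3 = 1497.15
  [10.5→10.75]: (420.1+409.0)/2 × 0.25 = 103.6375
  Sum = 6437.2125 ng/mL·hr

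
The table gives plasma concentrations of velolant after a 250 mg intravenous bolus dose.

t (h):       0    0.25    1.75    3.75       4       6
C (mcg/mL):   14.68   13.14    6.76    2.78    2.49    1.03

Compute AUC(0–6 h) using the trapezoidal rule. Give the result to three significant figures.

AUC = 32.1 mcg/mL·h

Trapezoidal AUC_0→6:
  [0→0.25]: (14.68+13.14)/2 × 0.25 = 3.4775
  [0.25→1.75]: (13.14+6.76)/2 × 1.5 = 14.925
  [1.75→3.75]: (6.76+2.78)/2 × 2 = 9.54
  [3.75→4]: (2.78+2.49)/2 × 0.25 = 0.65875
  [4→6]: (2.49+1.03)/2 × 2 = 3.52
  Sum = 32.12125 mcg/mL·h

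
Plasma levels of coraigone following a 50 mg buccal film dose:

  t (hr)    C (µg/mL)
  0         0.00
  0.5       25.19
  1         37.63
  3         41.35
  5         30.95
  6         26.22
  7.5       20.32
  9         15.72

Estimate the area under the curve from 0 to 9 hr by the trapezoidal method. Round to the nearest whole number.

AUC = 264 µg/mL·hr

Trapezoidal AUC_0→9:
  [0→0.5]: (0.00+25.19)/2 × 0.5 = 6.2975
  [0.5→1]: (25.19+37.63)/2 × 0.5 = 15.705
  [1→3]: (37.63+41.35)/2 × 2 = 78.98
  [3→5]: (41.35+30.95)/2 × 2 = 72.3
  [5→6]: (30.95+26.22)/2 × 1 = 28.585
  [6→7.5]: (26.22+20.32)/2 × 1.5 = 34.905
  [7.5→9]: (20.32+15.72)/2 × 1.5 = 27.03
  Sum = 263.8025 µg/mL·hr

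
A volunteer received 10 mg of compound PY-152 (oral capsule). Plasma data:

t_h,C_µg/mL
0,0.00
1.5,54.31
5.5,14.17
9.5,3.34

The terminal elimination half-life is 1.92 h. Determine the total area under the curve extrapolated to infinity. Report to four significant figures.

AUC = 222.0 µg/mL·h

Trapezoidal AUC_0→9.5:
  [0→1.5]: (0.00+54.31)/2 × 1.5 = 40.7325
  [1.5→5.5]: (54.31+14.17)/2 × 4 = 136.96
  [5.5→9.5]: (14.17+3.34)/2 × 4 = 35.02
  Sum = 212.7125 µg/mL·h
k_e = ln2 / t½ = 0.693147 / 1.92 = 0.3610 h^-1
Extrapolated tail: C_last / k_e = 3.34 / 0.361 = 9.252
AUC_0→∞ = 212.7125 + 9.252 = 221.9645 µg/mL·h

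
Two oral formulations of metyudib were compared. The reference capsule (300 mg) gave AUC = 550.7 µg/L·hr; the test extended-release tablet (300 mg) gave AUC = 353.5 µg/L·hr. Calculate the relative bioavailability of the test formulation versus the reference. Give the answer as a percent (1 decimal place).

F_rel = (AUC_test/D_test) / (AUC_ref/D_ref)
      = (353.5/300) / (550.7/300)
      = 1.17833 / 1.83567 = 0.6419 = 64.19%

F_rel = 64.2%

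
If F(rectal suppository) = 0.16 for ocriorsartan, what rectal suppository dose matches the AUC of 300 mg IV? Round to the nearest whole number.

For equal systemic exposure: F × D_ev = D_iv
D_ev = D_iv / F = 300 / 0.16 = 1875 mg

D_rectal = 1875 mg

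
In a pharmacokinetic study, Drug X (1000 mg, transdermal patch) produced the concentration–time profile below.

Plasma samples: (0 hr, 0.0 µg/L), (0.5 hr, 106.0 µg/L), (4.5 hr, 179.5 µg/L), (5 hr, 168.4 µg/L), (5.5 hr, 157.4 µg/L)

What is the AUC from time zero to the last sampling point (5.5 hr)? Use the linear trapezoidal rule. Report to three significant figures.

AUC = 766 µg/L·hr

Trapezoidal AUC_0→5.5:
  [0→0.5]: (0.0+106.0)/2 × 0.5 = 26.5
  [0.5→4.5]: (106.0+179.5)/2 × 4 = 571.0
  [4.5→5]: (179.5+168.4)/2 × 0.5 = 86.975
  [5→5.5]: (168.4+157.4)/2 × 0.5 = 81.45
  Sum = 765.925 µg/L·hr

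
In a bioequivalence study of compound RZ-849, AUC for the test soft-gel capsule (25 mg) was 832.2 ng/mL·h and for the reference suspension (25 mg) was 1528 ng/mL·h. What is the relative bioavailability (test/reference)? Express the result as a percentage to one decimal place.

F_rel = 54.5%

F_rel = (AUC_test/D_test) / (AUC_ref/D_ref)
      = (832.2/25) / (1528/25)
      = 33.288 / 61.12 = 0.5446 = 54.46%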